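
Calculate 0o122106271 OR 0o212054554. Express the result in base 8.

0o332156775

OR each oct digit independently (no carries):
  1|2=3, 2|1=3, 2|2=2, 1|0=1, 0|5=5, 6|4=6, 2|5=7, 7|5=7, 1|4=5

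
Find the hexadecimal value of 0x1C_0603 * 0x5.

Multiply each base-16 digit by 5, carrying:
  3×5 = 15 → write F
  0×5 = 0 → write 0
  6×5 = 30 → write E carry 1
  0×5+1 = 1 → write 1
  C×5 = 60 → write C carry 3
  1×5+3 = 8 → write 8

0x8C1E0F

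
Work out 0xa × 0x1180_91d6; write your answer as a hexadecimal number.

0xaf05b25c

Multiply each base-16 digit by 10, carrying:
  6×10 = 60 → write c carry 3
  d×10+3 = 133 → write 5 carry 8
  1×10+8 = 18 → write 2 carry 1
  9×10+1 = 91 → write b carry 5
  0×10+5 = 5 → write 5
  8×10 = 80 → write 0 carry 5
  1×10+5 = 15 → write f
  1×10 = 10 → write a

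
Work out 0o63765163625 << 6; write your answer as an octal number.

Shifting left by 6 bits = 2 oct digits: append 2 zeros.

0o6376516362500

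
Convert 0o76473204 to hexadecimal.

0xFA7684

Each octal digit is 3 bits: 7=111 6=110 4=100 7=111 3=011 2=010 0=000 4=100.
Group the bits into nibbles: 1111 1010 0111 0110 1000 0100 → FA7684.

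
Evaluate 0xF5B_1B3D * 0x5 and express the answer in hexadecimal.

Multiply each base-16 digit by 5, carrying:
  D×5 = 65 → write 1 carry 4
  3×5+4 = 19 → write 3 carry 1
  B×5+1 = 56 → write 8 carry 3
  1×5+3 = 8 → write 8
  B×5 = 55 → write 7 carry 3
  5×5+3 = 28 → write C carry 1
  F×5+1 = 76 → write C carry 4
  remaining carry: 4

0x4CC78831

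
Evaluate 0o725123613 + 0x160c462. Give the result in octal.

0x160c462 = 0o130142142 in octal.
Add column by column in base 8, right to left:
  3+2 = 5
  1+4 = 5
  6+1 = 7
  3+2 = 5
  2+4 = 6
  1+1 = 2
  5+0 = 5
  2+3 = 5
  7+1 = 0 carry 1
  final carry 1

0o1055265755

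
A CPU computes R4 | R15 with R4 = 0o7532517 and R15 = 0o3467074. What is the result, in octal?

0o7577577

OR each oct digit independently (no carries):
  7|3=7, 5|4=5, 3|6=7, 2|7=7, 5|0=5, 1|7=7, 7|4=7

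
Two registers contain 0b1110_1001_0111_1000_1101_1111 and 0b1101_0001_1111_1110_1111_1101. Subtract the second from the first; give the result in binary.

0b101110111100111100010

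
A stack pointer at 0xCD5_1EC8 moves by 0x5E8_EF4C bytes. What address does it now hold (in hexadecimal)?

0x12BE0E14

Add column by column in base 16, right to left:
  8+C = 4 carry 1
  C+4+1 = 1 carry 1
  E+F+1 = E carry 1
  1+E+1 = 0 carry 1
  5+8+1 = E
  D+E = B carry 1
  C+5+1 = 2 carry 1
  final carry 1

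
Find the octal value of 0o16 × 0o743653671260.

Multiply each base-8 digit by 14, carrying:
  0×14 = 0 → write 0
  6×14 = 84 → write 4 carry 10
  2×14+10 = 38 → write 6 carry 4
  1×14+4 = 18 → write 2 carry 2
  7×14+2 = 100 → write 4 carry 12
  6×14+12 = 96 → write 0 carry 12
  3×14+12 = 54 → write 6 carry 6
  5×14+6 = 76 → write 4 carry 9
  6×14+9 = 93 → write 5 carry 11
  3×14+11 = 53 → write 5 carry 6
  4×14+6 = 62 → write 6 carry 7
  7×14+7 = 105 → write 1 carry 13
  remaining carry: 15

0o15165546042640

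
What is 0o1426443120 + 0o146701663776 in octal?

0o150330327116

Add column by column in base 8, right to left:
  0+6 = 6
  2+7 = 1 carry 1
  1+7+1 = 1 carry 1
  3+3+1 = 7
  4+6 = 2 carry 1
  4+6+1 = 3 carry 1
  6+1+1 = 0 carry 1
  2+0+1 = 3
  4+7 = 3 carry 1
  1+6+1 = 0 carry 1
  0+4+1 = 5
  0+1 = 1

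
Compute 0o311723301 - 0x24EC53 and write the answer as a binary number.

0b11000000101011101001101110

0o311723301 = 0b11001001111010011011000001 in binary.
0x24EC53 = 0b1001001110110001010011 in binary.
Subtract column by column in base 2:
  1-1 → 0
  0-1 → 1 (borrow)
  0-0-1 → 1 (borrow)
  0-0-1 → 1 (borrow)
  0-1-1 → 0 (borrow)
  0-0-1 → 1 (borrow)
  1-1-1 → 1 (borrow)
  1-0-1 → 0
  0-0 → 0
  1-0 → 1
  1-1 → 0
  0-1 → 1 (borrow)
  0-0-1 → 1 (borrow)
  1-1-1 → 1 (borrow)
  0-1-1 → 0 (borrow)
  1-1-1 → 1 (borrow)
  1-0-1 → 0
  1-0 → 1
  1-1 → 0
  0-0 → 0
  0-0 → 0
  1-1 → 0
  0-0 → 0
  0-0 → 0
  1-0 → 1
  1-0 → 1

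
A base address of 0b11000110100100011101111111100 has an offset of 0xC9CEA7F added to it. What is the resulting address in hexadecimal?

0x256F267B

0b11000110100100011101111111100 = 0x18D23BFC in hexadecimal.
Add column by column in base 16, right to left:
  C+F = B carry 1
  F+7+1 = 7 carry 1
  B+A+1 = 6 carry 1
  3+E+1 = 2 carry 1
  2+C+1 = F
  D+9 = 6 carry 1
  8+C+1 = 5 carry 1
  1+0+1 = 2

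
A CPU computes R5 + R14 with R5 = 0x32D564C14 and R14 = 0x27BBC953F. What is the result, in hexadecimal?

Add column by column in base 16, right to left:
  4+F = 3 carry 1
  1+3+1 = 5
  C+5 = 1 carry 1
  4+9+1 = E
  6+C = 2 carry 1
  5+B+1 = 1 carry 1
  D+B+1 = 9 carry 1
  2+7+1 = A
  3+2 = 5

0x5A912E153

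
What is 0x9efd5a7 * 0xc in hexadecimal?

0x773e03d4

Multiply each base-16 digit by 12, carrying:
  7×12 = 84 → write 4 carry 5
  a×12+5 = 125 → write d carry 7
  5×12+7 = 67 → write 3 carry 4
  d×12+4 = 160 → write 0 carry 10
  f×12+10 = 190 → write e carry 11
  e×12+11 = 179 → write 3 carry 11
  9×12+11 = 119 → write 7 carry 7
  remaining carry: 7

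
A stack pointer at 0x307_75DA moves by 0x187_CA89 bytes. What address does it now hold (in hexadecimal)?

0x48F4063

Add column by column in base 16, right to left:
  A+9 = 3 carry 1
  D+8+1 = 6 carry 1
  5+A+1 = 0 carry 1
  7+C+1 = 4 carry 1
  7+7+1 = F
  0+8 = 8
  3+1 = 4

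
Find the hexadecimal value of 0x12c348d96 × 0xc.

0xe1276a308

Multiply each base-16 digit by 12, carrying:
  6×12 = 72 → write 8 carry 4
  9×12+4 = 112 → write 0 carry 7
  d×12+7 = 163 → write 3 carry 10
  8×12+10 = 106 → write a carry 6
  4×12+6 = 54 → write 6 carry 3
  3×12+3 = 39 → write 7 carry 2
  c×12+2 = 146 → write 2 carry 9
  2×12+9 = 33 → write 1 carry 2
  1×12+2 = 14 → write e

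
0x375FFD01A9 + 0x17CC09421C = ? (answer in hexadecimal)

0x4F2C0643C5

Add column by column in base 16, right to left:
  9+C = 5 carry 1
  A+1+1 = C
  1+2 = 3
  0+4 = 4
  D+9 = 6 carry 1
  F+0+1 = 0 carry 1
  F+C+1 = C carry 1
  5+C+1 = 2 carry 1
  7+7+1 = F
  3+1 = 4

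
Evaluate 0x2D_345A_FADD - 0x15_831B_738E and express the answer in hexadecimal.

Subtract column by column in base 16:
  D-E → F (borrow)
  D-8-1 → 4
  A-3 → 7
  F-7 → 8
  A-B → F (borrow)
  5-1-1 → 3
  4-3 → 1
  3-8 → B (borrow)
  D-5-1 → 7
  2-1 → 1

0x17B13F874F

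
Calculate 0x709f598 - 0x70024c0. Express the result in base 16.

0x9d0d8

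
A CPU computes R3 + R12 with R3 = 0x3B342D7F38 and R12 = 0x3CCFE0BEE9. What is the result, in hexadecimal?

0x78040E3E21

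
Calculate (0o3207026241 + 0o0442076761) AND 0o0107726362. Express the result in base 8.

0o1124222

Add column by column in base 8, right to left:
  1+1 = 2
  4+6 = 2 carry 1
  2+7+1 = 2 carry 1
  6+6+1 = 5 carry 1
  2+7+1 = 2 carry 1
  0+0+1 = 1
  7+2 = 1 carry 1
  0+4+1 = 5
  2+4 = 6
  3+0 = 3
Sum = 0o3651125222; now AND with 0o0107726362:
  3&0=0, 6&1=0, 5&0=0, 1&7=1, 1&7=1, 2&2=2, 5&6=4, 2&3=2, 2&6=2, 2&2=2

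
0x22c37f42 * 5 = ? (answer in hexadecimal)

Multiply each base-16 digit by 5, carrying:
  2×5 = 10 → write a
  4×5 = 20 → write 4 carry 1
  f×5+1 = 76 → write c carry 4
  7×5+4 = 39 → write 7 carry 2
  3×5+2 = 17 → write 1 carry 1
  c×5+1 = 61 → write d carry 3
  2×5+3 = 13 → write d
  2×5 = 10 → write a

0xadd17c4a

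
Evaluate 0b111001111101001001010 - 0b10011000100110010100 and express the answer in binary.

Subtract column by column in base 2:
  0-0 → 0
  1-0 → 1
  0-1 → 1 (borrow)
  1-0-1 → 0
  0-1 → 1 (borrow)
  0-0-1 → 1 (borrow)
  1-0-1 → 0
  0-1 → 1 (borrow)
  0-1-1 → 0 (borrow)
  1-0-1 → 0
  0-0 → 0
  1-1 → 0
  1-0 → 1
  1-0 → 1
  1-0 → 1
  1-1 → 0
  0-1 → 1 (borrow)
  0-0-1 → 1 (borrow)
  1-0-1 → 0
  1-1 → 0
  1-0 → 1

0b100110111000010110110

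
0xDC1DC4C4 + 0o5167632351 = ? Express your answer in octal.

0o40577174655

0xDC1DC4C4 = 0o33407342304 in octal.
Add column by column in base 8, right to left:
  4+1 = 5
  0+5 = 5
  3+3 = 6
  2+2 = 4
  4+3 = 7
  3+6 = 1 carry 1
  7+7+1 = 7 carry 1
  0+6+1 = 7
  4+1 = 5
  3+5 = 0 carry 1
  3+0+1 = 4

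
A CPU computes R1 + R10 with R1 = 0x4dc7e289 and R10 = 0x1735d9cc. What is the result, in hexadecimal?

Add column by column in base 16, right to left:
  9+c = 5 carry 1
  8+c+1 = 5 carry 1
  2+9+1 = c
  e+d = b carry 1
  7+5+1 = d
  c+3 = f
  d+7 = 4 carry 1
  4+1+1 = 6

0x64fdbc55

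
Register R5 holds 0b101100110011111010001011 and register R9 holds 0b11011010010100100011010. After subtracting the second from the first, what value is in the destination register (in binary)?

0b10001100001010101110001

Subtract column by column in base 2:
  1-0 → 1
  1-1 → 0
  0-0 → 0
  1-1 → 0
  0-1 → 1 (borrow)
  0-0-1 → 1 (borrow)
  0-0-1 → 1 (borrow)
  1-0-1 → 0
  0-1 → 1 (borrow)
  1-0-1 → 0
  1-0 → 1
  1-1 → 0
  1-0 → 1
  1-1 → 0
  0-0 → 0
  0-0 → 0
  1-1 → 0
  1-0 → 1
  0-1 → 1 (borrow)
  0-1-1 → 0 (borrow)
  1-0-1 → 0
  1-1 → 0
  0-1 → 1 (borrow)
  1-0-1 → 0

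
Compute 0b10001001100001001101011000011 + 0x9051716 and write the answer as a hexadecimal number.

0b10001001100001001101011000011 = 0x11309AC3 in hexadecimal.
Add column by column in base 16, right to left:
  3+6 = 9
  C+1 = D
  A+7 = 1 carry 1
  9+1+1 = B
  0+5 = 5
  3+0 = 3
  1+9 = A
  1+0 = 1

0x1A35B1D9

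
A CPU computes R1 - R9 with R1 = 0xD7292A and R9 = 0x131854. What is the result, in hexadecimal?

0xC410D6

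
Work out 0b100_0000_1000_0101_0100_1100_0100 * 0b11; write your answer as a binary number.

Multiply each base-2 digit by 3, carrying:
  0×3 = 0 → write 0
  0×3 = 0 → write 0
  1×3 = 3 → write 1 carry 1
  0×3+1 = 1 → write 1
  0×3 = 0 → write 0
  0×3 = 0 → write 0
  1×3 = 3 → write 1 carry 1
  1×3+1 = 4 → write 0 carry 2
  0×3+2 = 2 → write 0 carry 1
  0×3+1 = 1 → write 1
  1×3 = 3 → write 1 carry 1
  0×3+1 = 1 → write 1
  1×3 = 3 → write 1 carry 1
  0×3+1 = 1 → write 1
  1×3 = 3 → write 1 carry 1
  0×3+1 = 1 → write 1
  0×3 = 0 → write 0
  0×3 = 0 → write 0
  0×3 = 0 → write 0
  1×3 = 3 → write 1 carry 1
  0×3+1 = 1 → write 1
  0×3 = 0 → write 0
  0×3 = 0 → write 0
  0×3 = 0 → write 0
  0×3 = 0 → write 0
  0×3 = 0 → write 0
  1×3 = 3 → write 1 carry 1
  remaining carry: 1

0b1100000110001111111001001100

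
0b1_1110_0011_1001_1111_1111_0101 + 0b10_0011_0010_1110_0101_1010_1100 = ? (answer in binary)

0b100000101101000010110100001

Add column by column in base 2, right to left:
  1+0 = 1
  0+0 = 0
  1+1 = 0 carry 1
  0+1+1 = 0 carry 1
  1+0+1 = 0 carry 1
  1+1+1 = 1 carry 1
  1+0+1 = 0 carry 1
  1+1+1 = 1 carry 1
  1+1+1 = 1 carry 1
  1+0+1 = 0 carry 1
  1+1+1 = 1 carry 1
  1+0+1 = 0 carry 1
  1+0+1 = 0 carry 1
  0+1+1 = 0 carry 1
  0+1+1 = 0 carry 1
  1+1+1 = 1 carry 1
  1+0+1 = 0 carry 1
  1+1+1 = 1 carry 1
  0+0+1 = 1
  0+0 = 0
  0+1 = 1
  1+1 = 0 carry 1
  1+0+1 = 0 carry 1
  1+0+1 = 0 carry 1
  1+0+1 = 0 carry 1
  0+1+1 = 0 carry 1
  final carry 1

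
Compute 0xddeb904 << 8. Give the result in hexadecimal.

0xddeb90400

Shifting left by 8 bits = 2 hex digits: append 2 zeros.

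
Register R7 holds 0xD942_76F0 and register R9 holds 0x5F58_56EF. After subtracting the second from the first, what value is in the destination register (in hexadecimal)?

Subtract column by column in base 16:
  0-F → 1 (borrow)
  F-E-1 → 0
  6-6 → 0
  7-5 → 2
  2-8 → A (borrow)
  4-5-1 → E (borrow)
  9-F-1 → 9 (borrow)
  D-5-1 → 7

0x79EA2001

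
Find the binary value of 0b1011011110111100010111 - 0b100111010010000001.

0b1010110111101010010110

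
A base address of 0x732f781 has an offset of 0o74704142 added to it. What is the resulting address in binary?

0b1000001001100111111111100011

0x732f781 = 0b111001100101111011110000001 in binary.
0o74704142 = 0b111100111000100001100010 in binary.
Add column by column in base 2, right to left:
  1+0 = 1
  0+1 = 1
  0+0 = 0
  0+0 = 0
  0+0 = 0
  0+1 = 1
  0+1 = 1
  1+0 = 1
  1+0 = 1
  1+0 = 1
  1+0 = 1
  0+1 = 1
  1+0 = 1
  1+0 = 1
  1+0 = 1
  1+1 = 0 carry 1
  0+1+1 = 0 carry 1
  1+1+1 = 1 carry 1
  0+0+1 = 1
  0+0 = 0
  1+1 = 0 carry 1
  1+1+1 = 1 carry 1
  0+1+1 = 0 carry 1
  0+1+1 = 0 carry 1
  1+0+1 = 0 carry 1
  1+0+1 = 0 carry 1
  1+0+1 = 0 carry 1
  final carry 1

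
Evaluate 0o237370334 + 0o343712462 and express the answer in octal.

Add column by column in base 8, right to left:
  4+2 = 6
  3+6 = 1 carry 1
  3+4+1 = 0 carry 1
  0+2+1 = 3
  7+1 = 0 carry 1
  3+7+1 = 3 carry 1
  7+3+1 = 3 carry 1
  3+4+1 = 0 carry 1
  2+3+1 = 6

0o603303016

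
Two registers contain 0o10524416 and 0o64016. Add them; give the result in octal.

0o10610434

Add column by column in base 8, right to left:
  6+6 = 4 carry 1
  1+1+1 = 3
  4+0 = 4
  4+4 = 0 carry 1
  2+6+1 = 1 carry 1
  5+0+1 = 6
  0+0 = 0
  1+0 = 1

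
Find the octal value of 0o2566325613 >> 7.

0o12731527

7 bits is not a whole number of base-8 digits; in binary: 10101110110011010101110001011 >> 7 = 1010111011001101010111.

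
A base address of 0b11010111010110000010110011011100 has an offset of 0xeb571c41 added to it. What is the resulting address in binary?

0xeb571c41 = 0b11101011010101110001110001000001 in binary.
Add column by column in base 2, right to left:
  0+1 = 1
  0+0 = 0
  1+0 = 1
  1+0 = 1
  1+0 = 1
  0+0 = 0
  1+1 = 0 carry 1
  1+0+1 = 0 carry 1
  0+0+1 = 1
  0+0 = 0
  1+1 = 0 carry 1
  1+1+1 = 1 carry 1
  0+1+1 = 0 carry 1
  1+0+1 = 0 carry 1
  0+0+1 = 1
  0+0 = 0
  0+1 = 1
  0+1 = 1
  0+1 = 1
  1+0 = 1
  1+1 = 0 carry 1
  0+0+1 = 1
  1+1 = 0 carry 1
  0+0+1 = 1
  1+1 = 0 carry 1
  1+1+1 = 1 carry 1
  1+0+1 = 0 carry 1
  0+1+1 = 0 carry 1
  1+0+1 = 0 carry 1
  0+1+1 = 0 carry 1
  1+1+1 = 1 carry 1
  1+1+1 = 1 carry 1
  final carry 1

0b111000010101011110100100100011101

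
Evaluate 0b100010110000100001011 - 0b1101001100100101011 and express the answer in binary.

0b10101100011111100000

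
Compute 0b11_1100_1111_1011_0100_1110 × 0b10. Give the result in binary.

Multiply each base-2 digit by 2, carrying:
  0×2 = 0 → write 0
  1×2 = 2 → write 0 carry 1
  1×2+1 = 3 → write 1 carry 1
  1×2+1 = 3 → write 1 carry 1
  0×2+1 = 1 → write 1
  0×2 = 0 → write 0
  1×2 = 2 → write 0 carry 1
  0×2+1 = 1 → write 1
  1×2 = 2 → write 0 carry 1
  1×2+1 = 3 → write 1 carry 1
  0×2+1 = 1 → write 1
  1×2 = 2 → write 0 carry 1
  1×2+1 = 3 → write 1 carry 1
  1×2+1 = 3 → write 1 carry 1
  1×2+1 = 3 → write 1 carry 1
  1×2+1 = 3 → write 1 carry 1
  0×2+1 = 1 → write 1
  0×2 = 0 → write 0
  1×2 = 2 → write 0 carry 1
  1×2+1 = 3 → write 1 carry 1
  1×2+1 = 3 → write 1 carry 1
  1×2+1 = 3 → write 1 carry 1
  remaining carry: 1

0b11110011111011010011100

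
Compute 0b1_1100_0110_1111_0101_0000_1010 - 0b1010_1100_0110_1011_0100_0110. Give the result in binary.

0b1000110101000100111000100

Subtract column by column in base 2:
  0-0 → 0
  1-1 → 0
  0-1 → 1 (borrow)
  1-0-1 → 0
  0-0 → 0
  0-0 → 0
  0-1 → 1 (borrow)
  0-0-1 → 1 (borrow)
  1-1-1 → 1 (borrow)
  0-1-1 → 0 (borrow)
  1-0-1 → 0
  0-1 → 1 (borrow)
  1-0-1 → 0
  1-1 → 0
  1-1 → 0
  1-0 → 1
  0-0 → 0
  1-0 → 1
  1-1 → 0
  0-1 → 1 (borrow)
  0-0-1 → 1 (borrow)
  0-1-1 → 0 (borrow)
  1-0-1 → 0
  1-1 → 0
  1-0 → 1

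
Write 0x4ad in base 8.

0o2255

Expand each hex digit to 4 bits: 4=0100 a=1010 d=1101.
Group the bits in threes: 010 010 101 101 → 2255.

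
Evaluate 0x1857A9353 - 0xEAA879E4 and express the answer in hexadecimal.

0x9AD2196F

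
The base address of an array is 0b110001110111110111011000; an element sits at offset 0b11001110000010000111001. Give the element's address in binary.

0b1001011101000001000010001

Add column by column in base 2, right to left:
  0+1 = 1
  0+0 = 0
  0+0 = 0
  1+1 = 0 carry 1
  1+1+1 = 1 carry 1
  0+1+1 = 0 carry 1
  1+0+1 = 0 carry 1
  1+0+1 = 0 carry 1
  1+0+1 = 0 carry 1
  0+0+1 = 1
  1+1 = 0 carry 1
  1+0+1 = 0 carry 1
  1+0+1 = 0 carry 1
  1+0+1 = 0 carry 1
  1+0+1 = 0 carry 1
  0+0+1 = 1
  1+1 = 0 carry 1
  1+1+1 = 1 carry 1
  1+1+1 = 1 carry 1
  0+0+1 = 1
  0+0 = 0
  0+1 = 1
  1+1 = 0 carry 1
  1+0+1 = 0 carry 1
  final carry 1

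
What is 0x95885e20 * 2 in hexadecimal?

0x12b10bc40

Multiply each base-16 digit by 2, carrying:
  0×2 = 0 → write 0
  2×2 = 4 → write 4
  e×2 = 28 → write c carry 1
  5×2+1 = 11 → write b
  8×2 = 16 → write 0 carry 1
  8×2+1 = 17 → write 1 carry 1
  5×2+1 = 11 → write b
  9×2 = 18 → write 2 carry 1
  remaining carry: 1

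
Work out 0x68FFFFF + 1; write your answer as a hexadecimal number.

The trailing 5 digits are F (max in base 16), so adding 1 cascades: they roll to 0 and the next digit up increments.

0x6900000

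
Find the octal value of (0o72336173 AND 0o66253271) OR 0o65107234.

0o72336173 AND 0o66253271 = 0o62212071.
Then OR with 0o65107234.

0o67317275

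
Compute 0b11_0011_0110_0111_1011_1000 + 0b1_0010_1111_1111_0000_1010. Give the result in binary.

Add column by column in base 2, right to left:
  0+0 = 0
  0+1 = 1
  0+0 = 0
  1+1 = 0 carry 1
  1+0+1 = 0 carry 1
  1+0+1 = 0 carry 1
  0+0+1 = 1
  1+0 = 1
  1+1 = 0 carry 1
  1+1+1 = 1 carry 1
  1+1+1 = 1 carry 1
  0+1+1 = 0 carry 1
  0+1+1 = 0 carry 1
  1+1+1 = 1 carry 1
  1+1+1 = 1 carry 1
  0+1+1 = 0 carry 1
  1+0+1 = 0 carry 1
  1+1+1 = 1 carry 1
  0+0+1 = 1
  0+0 = 0
  1+1 = 0 carry 1
  1+0+1 = 0 carry 1
  final carry 1

0b10001100110011011000010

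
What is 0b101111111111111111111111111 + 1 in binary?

The trailing 25 digits are 1 (max in base 2), so adding 1 cascades: they roll to 0 and the next digit up increments.

0b110000000000000000000000000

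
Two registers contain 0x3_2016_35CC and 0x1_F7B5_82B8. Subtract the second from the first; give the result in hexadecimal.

Subtract column by column in base 16:
  C-8 → 4
  C-B → 1
  5-2 → 3
  3-8 → B (borrow)
  6-5-1 → 0
  1-B → 6 (borrow)
  0-7-1 → 8 (borrow)
  2-F-1 → 2 (borrow)
  3-1-1 → 1

0x12860B314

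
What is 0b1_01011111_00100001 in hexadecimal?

Group the bits into nibbles: 0001 0101 1111 0010 0001 → 15f21.

0x15f21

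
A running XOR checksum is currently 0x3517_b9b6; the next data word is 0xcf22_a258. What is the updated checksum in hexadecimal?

0xfa351bee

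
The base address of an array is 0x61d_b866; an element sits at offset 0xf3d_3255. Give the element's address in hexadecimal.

Add column by column in base 16, right to left:
  6+5 = b
  6+5 = b
  8+2 = a
  b+3 = e
  d+d = a carry 1
  1+3+1 = 5
  6+f = 5 carry 1
  final carry 1

0x155aeabb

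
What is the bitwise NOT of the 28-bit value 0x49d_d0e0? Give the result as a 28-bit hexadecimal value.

0xb622f1f

Each hex digit d becomes f−d:
  4→b, 9→6, d→2, d→2, 0→f, e→1, 0→f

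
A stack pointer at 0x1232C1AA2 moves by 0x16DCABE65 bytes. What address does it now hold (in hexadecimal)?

Add column by column in base 16, right to left:
  2+5 = 7
  A+6 = 0 carry 1
  A+E+1 = 9 carry 1
  1+B+1 = D
  C+A = 6 carry 1
  2+C+1 = F
  3+D = 0 carry 1
  2+6+1 = 9
  1+1 = 2

0x290F6D907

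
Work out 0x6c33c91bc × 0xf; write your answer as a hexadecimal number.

Multiply each base-16 digit by 15, carrying:
  c×15 = 180 → write 4 carry 11
  b×15+11 = 176 → write 0 carry 11
  1×15+11 = 26 → write a carry 1
  9×15+1 = 136 → write 8 carry 8
  c×15+8 = 188 → write c carry 11
  3×15+11 = 56 → write 8 carry 3
  3×15+3 = 48 → write 0 carry 3
  c×15+3 = 183 → write 7 carry 11
  6×15+11 = 101 → write 5 carry 6
  remaining carry: 6

0x65708c8a04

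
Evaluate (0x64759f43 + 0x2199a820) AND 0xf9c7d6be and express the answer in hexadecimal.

0x80074622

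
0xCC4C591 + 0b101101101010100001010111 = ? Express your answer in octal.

0o1536666750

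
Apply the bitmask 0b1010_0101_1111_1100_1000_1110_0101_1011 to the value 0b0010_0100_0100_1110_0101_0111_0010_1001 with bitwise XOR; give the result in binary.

XOR bit by bit (1 where the bits differ):
  00100100010011100101011100101001
^ 10100101111111001000111001011011
= 10000001101100101101100101110010

0b10000001101100101101100101110010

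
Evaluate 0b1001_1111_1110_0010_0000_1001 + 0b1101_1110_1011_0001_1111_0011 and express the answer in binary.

Add column by column in base 2, right to left:
  1+1 = 0 carry 1
  0+1+1 = 0 carry 1
  0+0+1 = 1
  1+0 = 1
  0+1 = 1
  0+1 = 1
  0+1 = 1
  0+1 = 1
  0+1 = 1
  1+0 = 1
  0+0 = 0
  0+0 = 0
  0+1 = 1
  1+1 = 0 carry 1
  1+0+1 = 0 carry 1
  1+1+1 = 1 carry 1
  1+0+1 = 0 carry 1
  1+1+1 = 1 carry 1
  1+1+1 = 1 carry 1
  1+1+1 = 1 carry 1
  1+1+1 = 1 carry 1
  0+0+1 = 1
  0+1 = 1
  1+1 = 0 carry 1
  final carry 1

0b1011111101001001111111100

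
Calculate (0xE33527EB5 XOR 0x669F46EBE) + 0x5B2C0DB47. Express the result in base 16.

0xE0D66EB52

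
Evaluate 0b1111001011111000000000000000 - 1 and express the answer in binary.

The trailing 15 digits are 0, so subtracting 1 borrows through: they become 1 and the next digit up decrements.

0b1111001011110111111111111111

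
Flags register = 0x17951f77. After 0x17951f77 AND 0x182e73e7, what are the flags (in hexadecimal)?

AND each hex digit independently (no carries):
  1&1=1, 7&8=0, 9&2=0, 5&e=4, 1&7=1, f&3=3, 7&e=6, 7&7=7

0x10041367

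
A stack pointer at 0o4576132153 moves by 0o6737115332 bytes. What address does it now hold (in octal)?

Add column by column in base 8, right to left:
  3+2 = 5
  5+3 = 0 carry 1
  1+3+1 = 5
  2+5 = 7
  3+1 = 4
  1+1 = 2
  6+7 = 5 carry 1
  7+3+1 = 3 carry 1
  5+7+1 = 5 carry 1
  4+6+1 = 3 carry 1
  final carry 1

0o13535247505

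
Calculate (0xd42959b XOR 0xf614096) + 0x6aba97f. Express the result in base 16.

First 0xd42959b XOR 0xf614096 = 0x223d50d.
Add column by column in base 16, right to left:
  d+f = c carry 1
  0+7+1 = 8
  5+9 = e
  d+a = 7 carry 1
  3+b+1 = f
  2+a = c
  2+6 = 8

0x8cf7e8c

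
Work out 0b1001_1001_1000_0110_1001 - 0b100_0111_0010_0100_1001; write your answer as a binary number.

0b1010010011000100000

Subtract column by column in base 2:
  1-1 → 0
  0-0 → 0
  0-0 → 0
  1-1 → 0
  0-0 → 0
  1-0 → 1
  1-1 → 0
  0-0 → 0
  0-0 → 0
  0-1 → 1 (borrow)
  0-0-1 → 1 (borrow)
  1-0-1 → 0
  1-1 → 0
  0-1 → 1 (borrow)
  0-1-1 → 0 (borrow)
  1-0-1 → 0
  1-0 → 1
  0-0 → 0
  0-1 → 1 (borrow)
  1-0-1 → 0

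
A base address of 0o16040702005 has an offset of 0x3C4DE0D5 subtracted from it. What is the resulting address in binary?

0b110100001101011010001100110000

0o16040702005 = 0b1110000100000111000010000000101 in binary.
0x3C4DE0D5 = 0b111100010011011110000011010101 in binary.
Subtract column by column in base 2:
  1-1 → 0
  0-0 → 0
  1-1 → 0
  0-0 → 0
  0-1 → 1 (borrow)
  0-0-1 → 1 (borrow)
  0-1-1 → 0 (borrow)
  0-1-1 → 0 (borrow)
  0-0-1 → 1 (borrow)
  0-0-1 → 1 (borrow)
  1-0-1 → 0
  0-0 → 0
  0-0 → 0
  0-1 → 1 (borrow)
  0-1-1 → 0 (borrow)
  1-1-1 → 1 (borrow)
  1-1-1 → 1 (borrow)
  1-0-1 → 0
  0-1 → 1 (borrow)
  0-1-1 → 0 (borrow)
  0-0-1 → 1 (borrow)
  0-0-1 → 1 (borrow)
  0-1-1 → 0 (borrow)
  1-0-1 → 0
  0-0 → 0
  0-0 → 0
  0-1 → 1 (borrow)
  0-1-1 → 0 (borrow)
  1-1-1 → 1 (borrow)
  1-1-1 → 1 (borrow)
  1-0-1 → 0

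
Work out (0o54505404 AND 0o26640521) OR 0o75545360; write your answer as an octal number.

0o75545760

0o54505404 AND 0o26640521 = 0o04400400.
Then OR with 0o75545360.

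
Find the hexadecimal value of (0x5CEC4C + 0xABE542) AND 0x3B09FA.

0x8018A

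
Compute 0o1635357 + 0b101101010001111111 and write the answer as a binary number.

0b10100000111101101110

0o1635357 = 0b1110011101011101111 in binary.
Add column by column in base 2, right to left:
  1+1 = 0 carry 1
  1+1+1 = 1 carry 1
  1+1+1 = 1 carry 1
  1+1+1 = 1 carry 1
  0+1+1 = 0 carry 1
  1+1+1 = 1 carry 1
  1+1+1 = 1 carry 1
  1+0+1 = 0 carry 1
  0+0+1 = 1
  1+0 = 1
  0+1 = 1
  1+0 = 1
  1+1 = 0 carry 1
  1+0+1 = 0 carry 1
  0+1+1 = 0 carry 1
  0+1+1 = 0 carry 1
  1+0+1 = 0 carry 1
  1+1+1 = 1 carry 1
  1+0+1 = 0 carry 1
  final carry 1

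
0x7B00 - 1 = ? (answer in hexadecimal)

The trailing 2 digits are 0, so subtracting 1 borrows through: they become F and the next digit up decrements.

0x7AFF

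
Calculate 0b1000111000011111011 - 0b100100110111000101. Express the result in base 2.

Subtract column by column in base 2:
  1-1 → 0
  1-0 → 1
  0-1 → 1 (borrow)
  1-0-1 → 0
  1-0 → 1
  1-0 → 1
  1-1 → 0
  1-1 → 0
  0-1 → 1 (borrow)
  0-0-1 → 1 (borrow)
  0-1-1 → 0 (borrow)
  0-1-1 → 0 (borrow)
  1-0-1 → 0
  1-0 → 1
  1-1 → 0
  0-0 → 0
  0-0 → 0
  0-1 → 1 (borrow)
  1-0-1 → 0

0b100010001100110110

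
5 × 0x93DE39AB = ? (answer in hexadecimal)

0x2E3572057

Multiply each base-16 digit by 5, carrying:
  B×5 = 55 → write 7 carry 3
  A×5+3 = 53 → write 5 carry 3
  9×5+3 = 48 → write 0 carry 3
  3×5+3 = 18 → write 2 carry 1
  E×5+1 = 71 → write 7 carry 4
  D×5+4 = 69 → write 5 carry 4
  3×5+4 = 19 → write 3 carry 1
  9×5+1 = 46 → write E carry 2
  remaining carry: 2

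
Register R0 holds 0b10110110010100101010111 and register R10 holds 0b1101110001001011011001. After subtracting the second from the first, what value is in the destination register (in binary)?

Subtract column by column in base 2:
  1-1 → 0
  1-0 → 1
  1-0 → 1
  0-1 → 1 (borrow)
  1-1-1 → 1 (borrow)
  0-0-1 → 1 (borrow)
  1-1-1 → 1 (borrow)
  0-1-1 → 0 (borrow)
  1-0-1 → 0
  0-1 → 1 (borrow)
  0-0-1 → 1 (borrow)
  1-0-1 → 0
  0-1 → 1 (borrow)
  1-0-1 → 0
  0-0 → 0
  0-0 → 0
  1-1 → 0
  1-1 → 0
  0-1 → 1 (borrow)
  1-0-1 → 0
  1-1 → 0
  0-1 → 1 (borrow)
  1-0-1 → 0

0b1001000001011001111110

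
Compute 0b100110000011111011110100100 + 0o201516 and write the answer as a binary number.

0o201516 = 0b10000001101001110 in binary.
Add column by column in base 2, right to left:
  0+0 = 0
  0+1 = 1
  1+1 = 0 carry 1
  0+1+1 = 0 carry 1
  0+0+1 = 1
  1+0 = 1
  0+1 = 1
  1+0 = 1
  1+1 = 0 carry 1
  1+1+1 = 1 carry 1
  1+0+1 = 0 carry 1
  0+0+1 = 1
  1+0 = 1
  1+0 = 1
  1+0 = 1
  1+0 = 1
  1+1 = 0 carry 1
  0+0+1 = 1
  0+0 = 0
  0+0 = 0
  0+0 = 0
  0+0 = 0
  1+0 = 1
  1+0 = 1
  0+0 = 0
  0+0 = 0
  1+0 = 1

0b100110000101111101011110010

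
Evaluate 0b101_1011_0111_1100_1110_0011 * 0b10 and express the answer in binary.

0b101101101111100111000110

Multiply each base-2 digit by 2, carrying:
  1×2 = 2 → write 0 carry 1
  1×2+1 = 3 → write 1 carry 1
  0×2+1 = 1 → write 1
  0×2 = 0 → write 0
  0×2 = 0 → write 0
  1×2 = 2 → write 0 carry 1
  1×2+1 = 3 → write 1 carry 1
  1×2+1 = 3 → write 1 carry 1
  0×2+1 = 1 → write 1
  0×2 = 0 → write 0
  1×2 = 2 → write 0 carry 1
  1×2+1 = 3 → write 1 carry 1
  1×2+1 = 3 → write 1 carry 1
  1×2+1 = 3 → write 1 carry 1
  1×2+1 = 3 → write 1 carry 1
  0×2+1 = 1 → write 1
  1×2 = 2 → write 0 carry 1
  1×2+1 = 3 → write 1 carry 1
  0×2+1 = 1 → write 1
  1×2 = 2 → write 0 carry 1
  1×2+1 = 3 → write 1 carry 1
  0×2+1 = 1 → write 1
  1×2 = 2 → write 0 carry 1
  remaining carry: 1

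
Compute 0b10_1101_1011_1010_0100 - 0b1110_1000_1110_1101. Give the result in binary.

Subtract column by column in base 2:
  0-1 → 1 (borrow)
  0-0-1 → 1 (borrow)
  1-1-1 → 1 (borrow)
  0-1-1 → 0 (borrow)
  0-0-1 → 1 (borrow)
  1-1-1 → 1 (borrow)
  0-1-1 → 0 (borrow)
  1-1-1 → 1 (borrow)
  1-0-1 → 0
  1-0 → 1
  0-0 → 0
  1-1 → 0
  1-0 → 1
  0-1 → 1 (borrow)
  1-1-1 → 1 (borrow)
  1-1-1 → 1 (borrow)
  0-0-1 → 1 (borrow)
  1-0-1 → 0

0b11111001010110111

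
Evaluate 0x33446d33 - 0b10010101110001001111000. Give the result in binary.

0x33446d33 = 0b110011010001000110110100110011 in binary.
Subtract column by column in base 2:
  1-0 → 1
  1-0 → 1
  0-0 → 0
  0-1 → 1 (borrow)
  1-1-1 → 1 (borrow)
  1-1-1 → 1 (borrow)
  0-1-1 → 0 (borrow)
  0-0-1 → 1 (borrow)
  1-0-1 → 0
  0-1 → 1 (borrow)
  1-0-1 → 0
  1-0 → 1
  0-0 → 0
  1-1 → 0
  1-1 → 0
  0-1 → 1 (borrow)
  0-0-1 → 1 (borrow)
  0-1-1 → 0 (borrow)
  1-0-1 → 0
  0-1 → 1 (borrow)
  0-0-1 → 1 (borrow)
  0-0-1 → 1 (borrow)
  1-1-1 → 1 (borrow)
  0-0-1 → 1 (borrow)
  1-0-1 → 0
  1-0 → 1
  0-0 → 0
  0-0 → 0
  1-0 → 1
  1-0 → 1

0b110010111110011000101010111011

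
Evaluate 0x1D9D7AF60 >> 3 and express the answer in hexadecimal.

3 bits is not a whole number of base-16 digits; in binary: 111011001110101111010111101100000 >> 3 = 111011001110101111010111101100.

0x3B3AF5EC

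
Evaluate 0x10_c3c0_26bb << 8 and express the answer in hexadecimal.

0x10c3c026bb00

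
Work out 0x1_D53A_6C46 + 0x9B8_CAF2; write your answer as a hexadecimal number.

0x1DEF33738

Add column by column in base 16, right to left:
  6+2 = 8
  4+F = 3 carry 1
  C+A+1 = 7 carry 1
  6+C+1 = 3 carry 1
  A+8+1 = 3 carry 1
  3+B+1 = F
  5+9 = E
  D+0 = D
  1+0 = 1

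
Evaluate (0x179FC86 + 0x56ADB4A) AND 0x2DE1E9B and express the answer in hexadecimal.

0x2C41690

Add column by column in base 16, right to left:
  6+A = 0 carry 1
  8+4+1 = D
  C+B = 7 carry 1
  F+D+1 = D carry 1
  9+A+1 = 4 carry 1
  7+6+1 = E
  1+5 = 6
Sum = 0x6E4D7D0; now AND with 0x2DE1E9B:
  6&2=2, E&D=C, 4&E=4, D&1=1, 7&E=6, D&9=9, 0&B=0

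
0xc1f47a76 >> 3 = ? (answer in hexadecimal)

0x183e8f4e

3 bits is not a whole number of base-16 digits; in binary: 11000001111101000111101001110110 >> 3 = 11000001111101000111101001110.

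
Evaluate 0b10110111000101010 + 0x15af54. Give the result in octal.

0o5616576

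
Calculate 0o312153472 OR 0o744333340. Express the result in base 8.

0o756373772

OR each oct digit independently (no carries):
  3|7=7, 1|4=5, 2|4=6, 1|3=3, 5|3=7, 3|3=3, 4|3=7, 7|4=7, 2|0=2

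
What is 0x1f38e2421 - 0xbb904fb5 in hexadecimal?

Subtract column by column in base 16:
  1-5 → c (borrow)
  2-b-1 → 6 (borrow)
  4-f-1 → 4 (borrow)
  2-4-1 → d (borrow)
  e-0-1 → d
  8-9 → f (borrow)
  3-b-1 → 7 (borrow)
  f-b-1 → 3
  1-0 → 1

0x137fdd46c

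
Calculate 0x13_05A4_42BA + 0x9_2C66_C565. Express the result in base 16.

0x1C320B081F

Add column by column in base 16, right to left:
  A+5 = F
  B+6 = 1 carry 1
  2+5+1 = 8
  4+C = 0 carry 1
  4+6+1 = B
  A+6 = 0 carry 1
  5+C+1 = 2 carry 1
  0+2+1 = 3
  3+9 = C
  1+0 = 1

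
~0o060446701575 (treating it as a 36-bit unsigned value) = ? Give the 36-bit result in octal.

Each oct digit d becomes 7−d:
  0→7, 6→1, 0→7, 4→3, 4→3, 6→1, 7→0, 0→7, 1→6, 5→2, 7→0, 5→2

0o717331076202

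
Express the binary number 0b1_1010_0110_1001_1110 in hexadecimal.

0x1A69E

Group the bits into nibbles: 0001 1010 0110 1001 1110 → 1A69E.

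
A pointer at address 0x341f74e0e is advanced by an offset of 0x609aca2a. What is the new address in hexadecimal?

0x3a2921838

Add column by column in base 16, right to left:
  e+a = 8 carry 1
  0+2+1 = 3
  e+a = 8 carry 1
  4+c+1 = 1 carry 1
  7+a+1 = 2 carry 1
  f+9+1 = 9 carry 1
  1+0+1 = 2
  4+6 = a
  3+0 = 3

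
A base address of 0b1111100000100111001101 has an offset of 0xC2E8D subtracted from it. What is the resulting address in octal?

0b1111100000100111001101 = 0o17404715 in octal.
0xC2E8D = 0o3027215 in octal.
Subtract column by column in base 8:
  5-5 → 0
  1-1 → 0
  7-2 → 5
  4-7 → 5 (borrow)
  0-2-1 → 5 (borrow)
  4-0-1 → 3
  7-3 → 4
  1-0 → 1

0o14355500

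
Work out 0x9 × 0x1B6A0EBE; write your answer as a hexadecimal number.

0xF6BA84AE

Multiply each base-16 digit by 9, carrying:
  E×9 = 126 → write E carry 7
  B×9+7 = 106 → write A carry 6
  E×9+6 = 132 → write 4 carry 8
  0×9+8 = 8 → write 8
  A×9 = 90 → write A carry 5
  6×9+5 = 59 → write B carry 3
  B×9+3 = 102 → write 6 carry 6
  1×9+6 = 15 → write F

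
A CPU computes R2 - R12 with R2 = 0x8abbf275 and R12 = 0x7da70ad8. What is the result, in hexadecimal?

Subtract column by column in base 16:
  5-8 → d (borrow)
  7-d-1 → 9 (borrow)
  2-a-1 → 7 (borrow)
  f-0-1 → e
  b-7 → 4
  b-a → 1
  a-d → d (borrow)
  8-7-1 → 0

0xd14e79d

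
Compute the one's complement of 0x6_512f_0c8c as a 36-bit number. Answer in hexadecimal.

0x9aed0f373

Each hex digit d becomes f−d:
  6→9, 5→a, 1→e, 2→d, f→0, 0→f, c→3, 8→7, c→3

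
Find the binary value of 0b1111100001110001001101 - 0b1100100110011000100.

0b1101111100111110001001

Subtract column by column in base 2:
  1-0 → 1
  0-0 → 0
  1-1 → 0
  1-0 → 1
  0-0 → 0
  0-0 → 0
  1-1 → 0
  0-1 → 1 (borrow)
  0-0-1 → 1 (borrow)
  0-0-1 → 1 (borrow)
  1-1-1 → 1 (borrow)
  1-1-1 → 1 (borrow)
  1-0-1 → 0
  0-0 → 0
  0-1 → 1 (borrow)
  0-0-1 → 1 (borrow)
  0-0-1 → 1 (borrow)
  1-1-1 → 1 (borrow)
  1-1-1 → 1 (borrow)
  1-0-1 → 0
  1-0 → 1
  1-0 → 1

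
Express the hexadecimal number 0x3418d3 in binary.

Expand each hex digit to 4 bits: 3=0011 4=0100 1=0001 8=1000 d=1101 3=0011.

0b1101000001100011010011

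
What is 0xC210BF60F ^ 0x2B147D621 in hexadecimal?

0xE904C202E

XOR each hex digit independently (no carries):
  C^2=E, 2^B=9, 1^1=0, 0^4=4, B^7=C, F^D=2, 6^6=0, 0^2=2, F^1=E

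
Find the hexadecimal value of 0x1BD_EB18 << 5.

0x37BD6300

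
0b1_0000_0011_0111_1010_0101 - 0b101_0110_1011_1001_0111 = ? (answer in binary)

0b10101100110000001110

Subtract column by column in base 2:
  1-1 → 0
  0-1 → 1 (borrow)
  1-1-1 → 1 (borrow)
  0-0-1 → 1 (borrow)
  0-1-1 → 0 (borrow)
  1-0-1 → 0
  0-0 → 0
  1-1 → 0
  1-1 → 0
  1-1 → 0
  1-0 → 1
  0-1 → 1 (borrow)
  1-0-1 → 0
  1-1 → 0
  0-1 → 1 (borrow)
  0-0-1 → 1 (borrow)
  0-1-1 → 0 (borrow)
  0-0-1 → 1 (borrow)
  0-1-1 → 0 (borrow)
  0-0-1 → 1 (borrow)
  1-0-1 → 0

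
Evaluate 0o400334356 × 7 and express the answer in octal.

0o3403007202

Multiply each base-8 digit by 7, carrying:
  6×7 = 42 → write 2 carry 5
  5×7+5 = 40 → write 0 carry 5
  3×7+5 = 26 → write 2 carry 3
  4×7+3 = 31 → write 7 carry 3
  3×7+3 = 24 → write 0 carry 3
  3×7+3 = 24 → write 0 carry 3
  0×7+3 = 3 → write 3
  0×7 = 0 → write 0
  4×7 = 28 → write 4 carry 3
  remaining carry: 3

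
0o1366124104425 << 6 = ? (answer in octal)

0o136612410442500

Shifting left by 6 bits = 2 oct digits: append 2 zeros.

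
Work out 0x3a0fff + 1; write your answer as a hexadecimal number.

0x3a1000

The trailing 3 digits are F (max in base 16), so adding 1 cascades: they roll to 0 and the next digit up increments.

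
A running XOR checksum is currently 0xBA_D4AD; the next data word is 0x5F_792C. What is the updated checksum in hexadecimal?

0xE5AD81

XOR each hex digit independently (no carries):
  B^5=E, A^F=5, D^7=A, 4^9=D, A^2=8, D^C=1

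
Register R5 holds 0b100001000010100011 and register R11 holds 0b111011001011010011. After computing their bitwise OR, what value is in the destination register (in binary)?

0b111011001011110011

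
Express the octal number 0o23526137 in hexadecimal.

0x4EAC5F

Each octal digit is 3 bits: 2=010 3=011 5=101 2=010 6=110 1=001 3=011 7=111.
Group the bits into nibbles: 0100 1110 1010 1100 0101 1111 → 4EAC5F.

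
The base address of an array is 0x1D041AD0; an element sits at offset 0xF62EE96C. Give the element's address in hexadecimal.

0x11333043C

Add column by column in base 16, right to left:
  0+C = C
  D+6 = 3 carry 1
  A+9+1 = 4 carry 1
  1+E+1 = 0 carry 1
  4+E+1 = 3 carry 1
  0+2+1 = 3
  D+6 = 3 carry 1
  1+F+1 = 1 carry 1
  final carry 1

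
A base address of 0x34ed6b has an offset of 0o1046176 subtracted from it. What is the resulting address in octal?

0o14120355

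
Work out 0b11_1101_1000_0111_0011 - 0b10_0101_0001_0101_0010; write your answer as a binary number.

0b11000011100100001

Subtract column by column in base 2:
  1-0 → 1
  1-1 → 0
  0-0 → 0
  0-0 → 0
  1-1 → 0
  1-0 → 1
  1-1 → 0
  0-0 → 0
  0-1 → 1 (borrow)
  0-0-1 → 1 (borrow)
  0-0-1 → 1 (borrow)
  1-0-1 → 0
  1-1 → 0
  0-0 → 0
  1-1 → 0
  1-0 → 1
  1-0 → 1
  1-1 → 0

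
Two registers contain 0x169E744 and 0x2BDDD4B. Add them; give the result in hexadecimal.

Add column by column in base 16, right to left:
  4+B = F
  4+4 = 8
  7+D = 4 carry 1
  E+D+1 = C carry 1
  9+D+1 = 7 carry 1
  6+B+1 = 2 carry 1
  1+2+1 = 4

0x427C48F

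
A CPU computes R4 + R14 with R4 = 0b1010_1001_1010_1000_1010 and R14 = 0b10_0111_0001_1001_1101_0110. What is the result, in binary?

0b1100011011010001100000

Add column by column in base 2, right to left:
  0+0 = 0
  1+1 = 0 carry 1
  0+1+1 = 0 carry 1
  1+0+1 = 0 carry 1
  0+1+1 = 0 carry 1
  0+0+1 = 1
  0+1 = 1
  1+1 = 0 carry 1
  0+1+1 = 0 carry 1
  1+0+1 = 0 carry 1
  0+0+1 = 1
  1+1 = 0 carry 1
  1+1+1 = 1 carry 1
  0+0+1 = 1
  0+0 = 0
  1+0 = 1
  0+1 = 1
  1+1 = 0 carry 1
  0+1+1 = 0 carry 1
  1+0+1 = 0 carry 1
  0+0+1 = 1
  0+1 = 1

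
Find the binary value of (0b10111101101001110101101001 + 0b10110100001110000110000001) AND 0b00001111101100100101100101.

0b1100100100001100000

Add column by column in base 2, right to left:
  1+1 = 0 carry 1
  0+0+1 = 1
  0+0 = 0
  1+0 = 1
  0+0 = 0
  1+0 = 1
  1+0 = 1
  0+1 = 1
  1+1 = 0 carry 1
  0+0+1 = 1
  1+0 = 1
  1+0 = 1
  1+0 = 1
  0+1 = 1
  0+1 = 1
  1+1 = 0 carry 1
  0+0+1 = 1
  1+0 = 1
  1+0 = 1
  0+0 = 0
  1+1 = 0 carry 1
  1+0+1 = 0 carry 1
  1+1+1 = 1 carry 1
  1+1+1 = 1 carry 1
  0+0+1 = 1
  1+1 = 0 carry 1
  final carry 1
Sum = 0b101110001110111111011101010; now AND with 0b00001111101100100101100101:
  101110001110111111011101010
& 000001111101100100101100101
= 000000001100100100001100000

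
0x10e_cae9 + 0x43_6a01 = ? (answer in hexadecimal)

Add column by column in base 16, right to left:
  9+1 = a
  e+0 = e
  a+a = 4 carry 1
  c+6+1 = 3 carry 1
  e+3+1 = 2 carry 1
  0+4+1 = 5
  1+0 = 1

0x15234ea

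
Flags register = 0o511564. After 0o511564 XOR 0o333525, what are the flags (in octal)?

XOR each oct digit independently (no carries):
  5^3=6, 1^3=2, 1^3=2, 5^5=0, 6^2=4, 4^5=1

0o622041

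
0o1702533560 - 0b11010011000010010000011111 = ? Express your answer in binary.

0b1011101111101001001101010001

0o1702533560 = 0b1111000010101011011101110000 in binary.
Subtract column by column in base 2:
  0-1 → 1 (borrow)
  0-1-1 → 0 (borrow)
  0-1-1 → 0 (borrow)
  0-1-1 → 0 (borrow)
  1-1-1 → 1 (borrow)
  1-0-1 → 0
  1-0 → 1
  0-0 → 0
  1-0 → 1
  1-0 → 1
  1-1 → 0
  0-0 → 0
  1-0 → 1
  1-1 → 0
  0-0 → 0
  1-0 → 1
  0-0 → 0
  1-0 → 1
  0-1 → 1 (borrow)
  1-1-1 → 1 (borrow)
  0-0-1 → 1 (borrow)
  0-0-1 → 1 (borrow)
  0-1-1 → 0 (borrow)
  0-0-1 → 1 (borrow)
  1-1-1 → 1 (borrow)
  1-1-1 → 1 (borrow)
  1-0-1 → 0
  1-0 → 1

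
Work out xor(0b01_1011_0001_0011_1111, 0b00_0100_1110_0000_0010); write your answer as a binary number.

XOR bit by bit (1 where the bits differ):
  011011000100111111
^ 000100111000000010
= 011111111100111101

0b011111111100111101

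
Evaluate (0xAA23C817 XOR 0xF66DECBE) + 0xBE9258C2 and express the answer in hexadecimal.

First 0xAA23C817 XOR 0xF66DECBE = 0x5C4E24A9.
Add column by column in base 16, right to left:
  9+2 = B
  A+C = 6 carry 1
  4+8+1 = D
  2+5 = 7
  E+2 = 0 carry 1
  4+9+1 = E
  C+E = A carry 1
  5+B+1 = 1 carry 1
  final carry 1

0x11AE07D6B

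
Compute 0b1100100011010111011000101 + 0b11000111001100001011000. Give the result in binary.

0b1111101010100011100011101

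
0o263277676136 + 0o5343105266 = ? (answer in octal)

0o270643003424

Add column by column in base 8, right to left:
  6+6 = 4 carry 1
  3+6+1 = 2 carry 1
  1+2+1 = 4
  6+5 = 3 carry 1
  7+0+1 = 0 carry 1
  6+1+1 = 0 carry 1
  7+3+1 = 3 carry 1
  7+4+1 = 4 carry 1
  2+3+1 = 6
  3+5 = 0 carry 1
  6+0+1 = 7
  2+0 = 2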